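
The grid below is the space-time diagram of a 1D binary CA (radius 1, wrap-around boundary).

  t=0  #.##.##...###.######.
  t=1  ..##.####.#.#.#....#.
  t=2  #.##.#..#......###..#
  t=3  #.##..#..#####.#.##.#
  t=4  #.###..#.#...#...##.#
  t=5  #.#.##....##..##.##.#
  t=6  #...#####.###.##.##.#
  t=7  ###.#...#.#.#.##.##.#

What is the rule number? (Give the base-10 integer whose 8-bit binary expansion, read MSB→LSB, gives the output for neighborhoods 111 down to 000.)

  ###|.  b7=0 t=0,i=11
  ##.|#  b6=1 t=0,i=3
  #.#|.  b5=0 t=0,i=1
  #..|#  b4=1 t=0,i=7
  .##|#  b3=1 t=0,i=2
  .#.|.  b2=0 t=0,i=0
  ..#|.  b1=0 t=0,i=9
  ...|#  b0=1 t=0,i=8
  bits 01011001 = 89

89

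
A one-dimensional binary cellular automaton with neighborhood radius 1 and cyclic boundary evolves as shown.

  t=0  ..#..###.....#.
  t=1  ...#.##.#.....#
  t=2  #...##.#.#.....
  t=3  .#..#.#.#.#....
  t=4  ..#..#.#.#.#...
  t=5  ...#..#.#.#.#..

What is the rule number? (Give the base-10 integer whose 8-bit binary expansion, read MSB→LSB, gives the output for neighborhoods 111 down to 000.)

  [7] ### => #  t=0,i=6
  [6] ##. => .  t=0,i=7
  [5] #.# => #  t=1,i=4
  [4] #.. => #  t=0,i=3
  [3] .## => #  t=0,i=5
  [2] .#. => .  t=0,i=2
  [1] ..# => .  t=0,i=1
  [0] ... => .  t=0,i=0
  bits 10111000 = 184

184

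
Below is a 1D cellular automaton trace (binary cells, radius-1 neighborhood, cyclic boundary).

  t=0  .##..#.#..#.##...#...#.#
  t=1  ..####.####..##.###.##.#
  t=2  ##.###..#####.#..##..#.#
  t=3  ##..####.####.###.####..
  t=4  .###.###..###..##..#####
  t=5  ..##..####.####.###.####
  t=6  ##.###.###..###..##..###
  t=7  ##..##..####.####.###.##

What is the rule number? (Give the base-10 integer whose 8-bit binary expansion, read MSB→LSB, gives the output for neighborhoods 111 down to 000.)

214

  ### -> #   bit 7 = 1  t=1,i=3
  ##. -> #   bit 6 = 1  t=0,i=2
  #.# -> .   bit 5 = 0  t=0,i=0
  #.. -> #   bit 4 = 1  t=0,i=3
  .## -> .   bit 3 = 0  t=0,i=1
  .#. -> #   bit 2 = 1  t=0,i=5
  ..# -> #   bit 1 = 1  t=0,i=4
  ... -> .   bit 0 = 0  t=0,i=15
  bits 11010110 = 214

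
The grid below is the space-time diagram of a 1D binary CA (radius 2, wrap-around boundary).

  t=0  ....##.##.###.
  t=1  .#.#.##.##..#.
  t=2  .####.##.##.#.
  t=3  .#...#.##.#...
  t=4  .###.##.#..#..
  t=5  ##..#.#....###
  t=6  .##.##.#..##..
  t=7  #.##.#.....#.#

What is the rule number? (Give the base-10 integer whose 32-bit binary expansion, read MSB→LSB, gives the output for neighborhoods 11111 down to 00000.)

  #####|.  b31=0 t=5,i=13
  ####.|.  b30=0 t=2,i=3
  ###.#|.  b29=0 t=2,i=4
  ###..|#  b28=1 t=0,i=12
  ##.##|#  b27=1 t=0,i=6
  ##.#.|.  b26=0 t=2,i=11
  ##..#|#  b25=1 t=1,i=10
  ##...|.  b24=0 t=0,i=13
  #.###|.  b23=0 t=0,i=10
  #.##.|.  b22=0 t=0,i=7
  #.#.#|#  b21=1 t=1,i=3
  #.#..|.  b20=0 t=2,i=12
  #..##|.  b19=0 t=2,i=0
  #..#.|.  b18=0 t=1,i=0
  #...#|#  b17=1 t=3,i=3
  #....|.  b16=0 t=0,i=0
  .####|.  b15=0 t=2,i=2
  .###.|.  b14=0 t=0,i=11
  .##.#|#  b13=1 t=0,i=5
  .##..|#  b12=1 t=1,i=9
  .#.##|#  b11=1 t=1,i=4
  .#.#.|#  b10=1 t=1,i=2
  .#..#|.  b9=0 t=1,i=13
  .#...|#  b8=1 t=3,i=2
  ..###|#  b7=1 t=2,i=1
  ..##.|.  b6=0 t=0,i=4
  ..#.#|#  b5=1 t=1,i=1
  ..#..|#  b4=1 t=1,i=12
  ...##|#  b3=1 t=0,i=3
  ...#.|.  b2=0 t=3,i=0
  ....#|.  b1=0 t=0,i=2
  .....|#  b0=1 t=0,i=1
  bits 00011010001000100011110110111001 = 438451641

438451641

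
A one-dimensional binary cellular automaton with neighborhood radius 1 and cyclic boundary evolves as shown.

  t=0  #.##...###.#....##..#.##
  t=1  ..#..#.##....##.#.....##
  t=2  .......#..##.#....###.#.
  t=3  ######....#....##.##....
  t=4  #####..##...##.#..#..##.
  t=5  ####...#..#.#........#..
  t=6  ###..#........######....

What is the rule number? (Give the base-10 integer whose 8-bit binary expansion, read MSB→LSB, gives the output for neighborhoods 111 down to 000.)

137

  [7] ### => #  t=0,i=8
  [6] ##. => .  t=0,i=0
  [5] #.# => .  t=0,i=1
  [4] #.. => .  t=0,i=4
  [3] .## => #  t=0,i=2
  [2] .#. => .  t=0,i=11
  [1] ..# => .  t=0,i=6
  [0] ... => #  t=0,i=5
  bits 10001001 = 137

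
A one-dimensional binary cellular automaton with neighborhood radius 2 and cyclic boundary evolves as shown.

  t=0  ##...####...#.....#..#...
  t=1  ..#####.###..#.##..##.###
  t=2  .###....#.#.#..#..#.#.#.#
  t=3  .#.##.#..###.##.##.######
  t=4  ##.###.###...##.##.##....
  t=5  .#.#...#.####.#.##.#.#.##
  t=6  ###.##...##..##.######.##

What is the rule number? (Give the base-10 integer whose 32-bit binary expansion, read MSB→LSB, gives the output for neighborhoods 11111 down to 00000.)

  [31] ##### => .  t=1,i=4
  [30] ####. => .  t=0,i=7
  [29] ###.# => .  t=1,i=6
  [28] ###.. => #  t=0,i=8
  [27] ##.## => .  t=1,i=7
  [26] ##.#. => #  t=3,i=0
  [25] ##..# => .  t=1,i=0
  [24] ##... => #  t=0,i=2
  [23] #.### => #  t=1,i=8
  [22] #.##. => #  t=1,i=15
  [21] #.#.# => #  t=2,i=10
  [20] #.#.. => .  t=2,i=12
  [19] #..## => #  t=1,i=1
  [18] #..#. => #  t=0,i=20
  [17] #...# => #  t=0,i=3
  [16] #.... => .  t=0,i=14
  [15] .#### => #  t=0,i=6
  [14] .###. => .  t=1,i=9
  [13] .##.# => #  t=1,i=20
  [12] .##.. => .  t=0,i=1
  [11] .#.## => .  t=1,i=14
  [10] .#.#. => #  t=2,i=9
  [9] .#..# => #  t=0,i=19
  [8] .#... => #  t=0,i=13
  [7] ..### => #  t=0,i=5
  [6] ..##. => .  t=0,i=0
  [5] ..#.# => .  t=1,i=13
  [4] ..#.. => .  t=0,i=12
  [3] ...## => #  t=0,i=4
  [2] ...#. => .  t=0,i=11
  [1] ....# => #  t=0,i=16
  [0] ..... => #  t=0,i=15
  bits 00010101111011101010011110001011 = 367961995

367961995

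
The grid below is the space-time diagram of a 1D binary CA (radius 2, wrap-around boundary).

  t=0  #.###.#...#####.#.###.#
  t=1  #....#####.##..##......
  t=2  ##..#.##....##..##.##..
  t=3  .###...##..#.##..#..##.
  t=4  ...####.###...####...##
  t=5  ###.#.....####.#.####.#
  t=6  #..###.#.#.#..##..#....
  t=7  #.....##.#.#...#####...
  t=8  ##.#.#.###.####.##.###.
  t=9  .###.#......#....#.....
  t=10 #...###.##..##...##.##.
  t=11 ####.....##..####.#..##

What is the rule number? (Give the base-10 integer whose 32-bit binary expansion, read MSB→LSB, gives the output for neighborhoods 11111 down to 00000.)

  #####|#  b31=1 t=0,i=12
  ####.|.  b30=0 t=0,i=13
  ###.#|.  b29=0 t=0,i=4
  ###..|#  b28=1 t=3,i=3
  ##.##|.  b27=0 t=0,i=1
  ##.#.|#  b26=1 t=0,i=5
  ##..#|#  b25=1 t=1,i=13
  ##...|#  b24=1 t=1,i=17
  #.###|.  b23=0 t=0,i=2
  #.##.|.  b22=0 t=0,i=22
  #.#.#|#  b21=1 t=0,i=16
  #.#..|#  b20=1 t=0,i=6
  #..##|.  b19=0 t=1,i=14
  #..#.|#  b18=1 t=2,i=3
  #...#|#  b17=1 t=0,i=8
  #....|.  b16=0 t=1,i=2
  .####|#  b15=1 t=0,i=11
  .###.|.  b14=0 t=0,i=3
  .##.#|#  b13=1 t=0,i=0
  .##..|#  b12=1 t=1,i=12
  .#.##|.  b11=0 t=0,i=17
  .#.#.|.  b10=0 t=6,i=8
  .#..#|.  b9=0 t=3,i=18
  .#...|#  b8=1 t=0,i=7
  ..###|.  b7=0 t=0,i=10
  ..##.|.  b6=0 t=1,i=15
  ..#.#|.  b5=0 t=2,i=4
  ..#..|#  b4=1 t=1,i=0
  ...##|#  b3=1 t=0,i=9
  ...#.|.  b2=0 t=1,i=22
  ....#|.  b1=0 t=1,i=3
  .....|#  b0=1 t=1,i=19
  bits 10010111001101101011000100011001 = 2536943897

2536943897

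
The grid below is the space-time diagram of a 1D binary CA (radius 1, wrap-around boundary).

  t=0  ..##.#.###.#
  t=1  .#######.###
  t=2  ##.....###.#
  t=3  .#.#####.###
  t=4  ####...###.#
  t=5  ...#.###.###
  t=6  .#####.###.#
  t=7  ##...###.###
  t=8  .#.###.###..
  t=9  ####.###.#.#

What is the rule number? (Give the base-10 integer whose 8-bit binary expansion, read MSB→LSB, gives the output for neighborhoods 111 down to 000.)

  [7] ### => .  t=0,i=8
  [6] ##. => #  t=0,i=3
  [5] #.# => #  t=0,i=4
  [4] #.. => .  t=0,i=0
  [3] .## => #  t=0,i=2
  [2] .#. => #  t=0,i=5
  [1] ..# => #  t=0,i=1
  [0] ... => #  t=2,i=3
  bits 01101111 = 111

111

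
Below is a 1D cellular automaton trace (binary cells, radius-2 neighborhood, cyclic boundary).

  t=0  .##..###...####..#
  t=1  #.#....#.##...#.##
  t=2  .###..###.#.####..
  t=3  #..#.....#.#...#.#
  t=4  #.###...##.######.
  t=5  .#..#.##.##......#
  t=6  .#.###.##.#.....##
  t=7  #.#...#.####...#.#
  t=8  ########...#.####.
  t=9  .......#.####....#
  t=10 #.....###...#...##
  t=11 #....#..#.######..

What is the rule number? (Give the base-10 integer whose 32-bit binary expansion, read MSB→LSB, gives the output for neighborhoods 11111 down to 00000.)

471218492

  ##### -> .   bit 31 = 0  t=4,i=13
  ####. -> .   bit 30 = 0  t=0,i=13
  ###.# -> .   bit 29 = 0  t=1,i=0
  ###.. -> #   bit 28 = 1  t=0,i=7
  ##.## -> #   bit 27 = 1  t=4,i=10
  ##.#. -> #   bit 26 = 1  t=1,i=1
  ##..# -> .   bit 25 = 0  t=0,i=3
  ##... -> .   bit 24 = 0  t=0,i=8
  #.### -> .   bit 23 = 0  t=1,i=16
  #.##. -> .   bit 22 = 0  t=0,i=1
  #.#.# -> .   bit 21 = 0  t=2,i=10
  #.#.. -> #   bit 20 = 1  t=1,i=2
  #..## -> .   bit 19 = 0  t=0,i=4
  #..#. -> #   bit 18 = 1  t=0,i=16
  #...# -> #   bit 17 = 1  t=0,i=9
  #.... -> .   bit 16 = 0  t=1,i=4
  .#### -> .   bit 15 = 0  t=0,i=12
  .###. -> .   bit 14 = 0  t=0,i=6
  .##.# -> #   bit 13 = 1  t=4,i=9
  .##.. -> #   bit 12 = 1  t=0,i=2
  .#.## -> #   bit 11 = 1  t=0,i=0
  .#.#. -> .   bit 10 = 0  t=3,i=10
  .#..# -> .   bit 9 = 0  t=5,i=2
  .#... -> #   bit 8 = 1  t=1,i=3
  ..### -> .   bit 7 = 0  t=0,i=5
  ..##. -> .   bit 6 = 0  t=4,i=8
  ..#.# -> #   bit 5 = 1  t=0,i=17
  ..#.. -> #   bit 4 = 1  t=3,i=3
  ...## -> #   bit 3 = 1  t=0,i=10
  ...#. -> #   bit 2 = 1  t=1,i=6
  ....# -> .   bit 1 = 0  t=1,i=5
  ..... -> .   bit 0 = 0  t=3,i=6
  bits 00011100000101100011100100111100 = 471218492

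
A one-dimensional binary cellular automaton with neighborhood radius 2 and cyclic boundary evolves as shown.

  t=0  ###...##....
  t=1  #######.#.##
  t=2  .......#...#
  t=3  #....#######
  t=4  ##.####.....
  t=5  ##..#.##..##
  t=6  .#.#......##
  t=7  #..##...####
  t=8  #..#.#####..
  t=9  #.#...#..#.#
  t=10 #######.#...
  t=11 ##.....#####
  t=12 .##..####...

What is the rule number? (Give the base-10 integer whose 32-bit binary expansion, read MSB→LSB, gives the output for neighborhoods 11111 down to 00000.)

353821150

  nb #####: next=.  (t=1,i=0, bit31=0)
  nb ####.: next=.  (t=1,i=5, bit30=0)
  nb ###.#: next=.  (t=1,i=6, bit29=0)
  nb ###..: next=#  (t=0,i=2, bit28=1)
  nb ##.##: next=.  (t=4,i=2, bit27=0)
  nb ##.#.: next=#  (t=1,i=7, bit26=1)
  nb ##..#: next=.  (t=5,i=2, bit25=0)
  nb ##...: next=#  (t=0,i=3, bit24=1)
  nb #.###: next=.  (t=1,i=10, bit23=0)
  nb #.##.: next=.  (t=5,i=6, bit22=0)
  nb #.#.#: next=.  (t=1,i=8, bit21=0)
  nb #.#..: next=#  (t=6,i=3, bit20=1)
  nb #..##: next=.  (t=5,i=9, bit19=0)
  nb #..#.: next=#  (t=5,i=3, bit18=1)
  nb #...#: next=#  (t=0,i=4, bit17=1)
  nb #....: next=.  (t=0,i=9, bit16=0)
  nb .####: next=#  (t=1,i=11, bit15=1)
  nb .###.: next=#  (t=0,i=1, bit14=1)
  nb .##.#: next=#  (t=4,i=1, bit13=1)
  nb .##..: next=.  (t=0,i=7, bit12=0)
  nb .#.##: next=.  (t=1,i=9, bit11=0)
  nb .#.#.: next=.  (t=6,i=2, bit10=0)
  nb .#..#: next=.  (t=8,i=1, bit9=0)
  nb .#...: next=#  (t=2,i=0, bit8=1)
  nb ..###: next=#  (t=0,i=0, bit7=1)
  nb ..##.: next=#  (t=0,i=6, bit6=1)
  nb ..#.#: next=.  (t=5,i=4, bit5=0)
  nb ..#..: next=#  (t=2,i=7, bit4=1)
  nb ...##: next=#  (t=0,i=5, bit3=1)
  nb ...#.: next=#  (t=2,i=6, bit2=1)
  nb ....#: next=#  (t=0,i=10, bit1=1)
  nb .....: next=.  (t=2,i=2, bit0=0)
  bits 00010101000101101110000111011110 = 353821150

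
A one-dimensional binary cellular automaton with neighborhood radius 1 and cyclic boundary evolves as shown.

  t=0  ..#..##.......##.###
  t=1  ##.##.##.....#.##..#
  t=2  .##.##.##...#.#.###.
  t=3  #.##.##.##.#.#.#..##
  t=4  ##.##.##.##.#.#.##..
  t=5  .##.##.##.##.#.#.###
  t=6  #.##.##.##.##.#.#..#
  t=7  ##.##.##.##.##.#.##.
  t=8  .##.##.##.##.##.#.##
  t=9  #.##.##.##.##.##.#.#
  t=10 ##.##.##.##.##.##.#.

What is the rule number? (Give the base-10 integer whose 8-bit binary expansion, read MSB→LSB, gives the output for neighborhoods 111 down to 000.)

  ### -> .   bit 7 = 0  t=0,i=18
  ##. -> #   bit 6 = 1  t=0,i=6
  #.# -> #   bit 5 = 1  t=0,i=16
  #.. -> #   bit 4 = 1  t=0,i=0
  .## -> .   bit 3 = 0  t=0,i=5
  .#. -> .   bit 2 = 0  t=0,i=2
  ..# -> #   bit 1 = 1  t=0,i=1
  ... -> .   bit 0 = 0  t=0,i=8
  bits 01110010 = 114

114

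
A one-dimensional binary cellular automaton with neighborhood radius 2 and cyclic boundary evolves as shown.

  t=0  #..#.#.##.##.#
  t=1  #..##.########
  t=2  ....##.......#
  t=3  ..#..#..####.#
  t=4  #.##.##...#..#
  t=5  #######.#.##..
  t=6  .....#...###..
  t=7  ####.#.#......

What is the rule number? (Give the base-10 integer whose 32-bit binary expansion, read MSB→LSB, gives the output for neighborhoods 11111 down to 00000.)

1213349427

  nb #####: next=.  (t=1,i=8, bit31=0)
  nb ####.: next=#  (t=1,i=13, bit30=1)
  nb ###.#: next=.  (t=3,i=11, bit29=0)
  nb ###..: next=.  (t=1,i=0, bit28=0)
  nb ##.##: next=#  (t=0,i=9, bit27=1)
  nb ##.#.: next=.  (t=3,i=12, bit26=0)
  nb ##..#: next=.  (t=0,i=1, bit25=0)
  nb ##...: next=.  (t=2,i=6, bit24=0)
  nb #.###: next=.  (t=1,i=6, bit23=0)
  nb #.##.: next=#  (t=0,i=7, bit22=1)
  nb #.#.#: next=.  (t=0,i=5, bit21=0)
  nb #.#..: next=#  (t=3,i=13, bit20=1)
  nb #..##: next=.  (t=1,i=2, bit19=0)
  nb #..#.: next=.  (t=0,i=2, bit18=0)
  nb #...#: next=#  (t=4,i=8, bit17=1)
  nb #....: next=.  (t=2,i=1, bit16=0)
  nb .####: next=.  (t=1,i=7, bit15=0)
  nb .###.: next=.  (t=6,i=10, bit14=0)
  nb .##.#: next=#  (t=0,i=8, bit13=1)
  nb .##..: next=#  (t=0,i=0, bit12=1)
  nb .#.##: next=#  (t=0,i=6, bit11=1)
  nb .#.#.: next=#  (t=0,i=4, bit10=1)
  nb .#..#: next=#  (t=3,i=0, bit9=1)
  nb .#...: next=.  (t=2,i=0, bit8=0)
  nb ..###: next=.  (t=3,i=8, bit7=0)
  nb ..##.: next=.  (t=1,i=3, bit6=0)
  nb ..#.#: next=#  (t=0,i=3, bit5=1)
  nb ..#..: next=#  (t=2,i=13, bit4=1)
  nb ...##: next=.  (t=2,i=3, bit3=0)
  nb ...#.: next=.  (t=2,i=12, bit2=0)
  nb ....#: next=#  (t=2,i=2, bit1=1)
  nb .....: next=#  (t=2,i=8, bit0=1)
  bits 01001000010100100011111000110011 = 1213349427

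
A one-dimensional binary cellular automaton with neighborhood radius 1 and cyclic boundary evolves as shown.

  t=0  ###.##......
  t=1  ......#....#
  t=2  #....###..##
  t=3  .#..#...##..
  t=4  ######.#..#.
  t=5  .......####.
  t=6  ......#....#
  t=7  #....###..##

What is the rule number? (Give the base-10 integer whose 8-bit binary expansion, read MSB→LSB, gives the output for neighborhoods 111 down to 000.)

  ###|.  b7=0 t=0,i=1
  ##.|.  b6=0 t=0,i=2
  #.#|.  b5=0 t=0,i=3
  #..|#  b4=1 t=0,i=6
  .##|.  b3=0 t=0,i=0
  .#.|#  b2=1 t=1,i=6
  ..#|#  b1=1 t=0,i=11
  ...|.  b0=0 t=0,i=7
  bits 00010110 = 22

22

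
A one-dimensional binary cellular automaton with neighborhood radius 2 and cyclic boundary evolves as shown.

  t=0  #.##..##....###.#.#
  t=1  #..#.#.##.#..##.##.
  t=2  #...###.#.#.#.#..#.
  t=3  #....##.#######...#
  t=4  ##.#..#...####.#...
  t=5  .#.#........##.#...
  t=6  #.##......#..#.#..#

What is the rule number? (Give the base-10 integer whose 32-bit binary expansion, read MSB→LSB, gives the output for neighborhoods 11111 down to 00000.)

  [31] ##### => #  t=3,i=10
  [30] ####. => #  t=3,i=13
  [29] ###.# => #  t=0,i=14
  [28] ###.. => .  t=3,i=14
  [27] ##.## => .  t=0,i=1
  [26] ##.#. => .  t=0,i=15
  [25] ##..# => .  t=0,i=4
  [24] ##... => #  t=0,i=8
  [23] #.### => .  t=3,i=8
  [22] #.##. => .  t=0,i=2
  [21] #.#.# => #  t=0,i=16
  [20] #.#.. => #  t=1,i=0
  [19] #..## => #  t=0,i=5
  [18] #..#. => .  t=1,i=2
  [17] #...# => .  t=2,i=2
  [16] #.... => .  t=0,i=9
  [15] .#### => .  t=3,i=9
  [14] .###. => #  t=0,i=13
  [13] .##.# => #  t=0,i=0
  [12] .##.. => #  t=0,i=3
  [11] .#.## => #  t=0,i=17
  [10] .#.#. => #  t=1,i=4
  [9] .#..# => .  t=1,i=1
  [8] .#... => .  t=2,i=1
  [7] ..### => .  t=0,i=12
  [6] ..##. => .  t=0,i=6
  [5] ..#.# => .  t=1,i=3
  [4] ..#.. => .  t=4,i=6
  [3] ...## => .  t=0,i=11
  [2] ...#. => #  t=5,i=0
  [1] ....# => #  t=0,i=10
  [0] ..... => .  t=5,i=6
  bits 11100001001110000111110000000110 = 3778575366

3778575366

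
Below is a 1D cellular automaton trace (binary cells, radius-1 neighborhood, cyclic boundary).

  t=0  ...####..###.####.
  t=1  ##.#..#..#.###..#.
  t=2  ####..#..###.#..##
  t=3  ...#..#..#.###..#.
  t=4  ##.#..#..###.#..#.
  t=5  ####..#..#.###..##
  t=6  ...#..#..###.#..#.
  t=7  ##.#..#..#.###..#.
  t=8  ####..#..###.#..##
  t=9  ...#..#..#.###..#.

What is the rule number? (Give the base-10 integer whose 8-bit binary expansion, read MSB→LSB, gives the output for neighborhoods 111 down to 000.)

  [7] ### => .  t=0,i=4
  [6] ##. => #  t=0,i=6
  [5] #.# => #  t=0,i=12
  [4] #.. => .  t=0,i=7
  [3] .## => #  t=0,i=3
  [2] .#. => #  t=1,i=3
  [1] ..# => .  t=0,i=2
  [0] ... => #  t=0,i=0
  bits 01101101 = 109

109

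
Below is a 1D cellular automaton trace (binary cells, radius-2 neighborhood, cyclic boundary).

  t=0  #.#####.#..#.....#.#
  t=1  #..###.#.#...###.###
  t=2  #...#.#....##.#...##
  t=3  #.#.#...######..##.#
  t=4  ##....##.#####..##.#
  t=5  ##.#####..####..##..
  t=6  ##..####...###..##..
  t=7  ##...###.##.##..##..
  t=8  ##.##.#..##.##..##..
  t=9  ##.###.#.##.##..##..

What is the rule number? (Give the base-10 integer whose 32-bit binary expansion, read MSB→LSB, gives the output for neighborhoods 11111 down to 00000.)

3561224811

  ##### -> #   bit 31 = 1  t=0,i=4
  ####. -> #   bit 30 = 1  t=0,i=5
  ###.# -> .   bit 29 = 0  t=0,i=6
  ###.. -> #   bit 28 = 1  t=1,i=0
  ##.## -> .   bit 27 = 0  t=0,i=1
  ##.#. -> #   bit 26 = 1  t=0,i=7
  ##..# -> .   bit 25 = 0  t=1,i=1
  ##... -> .   bit 24 = 0  t=2,i=1
  #.### -> .   bit 23 = 0  t=0,i=2
  #.##. -> #   bit 22 = 1  t=0,i=19
  #.#.# -> .   bit 21 = 0  t=1,i=7
  #.#.. -> .   bit 20 = 0  t=0,i=8
  #..## -> .   bit 19 = 0  t=1,i=2
  #..#. -> .   bit 18 = 0  t=0,i=10
  #...# -> #   bit 17 = 1  t=1,i=11
  #.... -> #   bit 16 = 1  t=0,i=13
  .#### -> #   bit 15 = 1  t=0,i=3
  .###. -> #   bit 14 = 1  t=1,i=4
  .##.# -> #   bit 13 = 1  t=0,i=0
  .##.. -> #   bit 12 = 1  t=5,i=17
  .#.## -> #   bit 11 = 1  t=0,i=18
  .#.#. -> .   bit 10 = 0  t=1,i=8
  .#..# -> #   bit 9 = 1  t=0,i=9
  .#... -> .   bit 8 = 0  t=0,i=12
  ..### -> .   bit 7 = 0  t=1,i=3
  ..##. -> #   bit 6 = 1  t=2,i=11
  ..#.# -> #   bit 5 = 1  t=0,i=17
  ..#.. -> .   bit 4 = 0  t=0,i=11
  ...## -> #   bit 3 = 1  t=1,i=12
  ...#. -> .   bit 2 = 0  t=0,i=16
  ....# -> #   bit 1 = 1  t=0,i=15
  ..... -> #   bit 0 = 1  t=0,i=14
  bits 11010100010000111111101001101011 = 3561224811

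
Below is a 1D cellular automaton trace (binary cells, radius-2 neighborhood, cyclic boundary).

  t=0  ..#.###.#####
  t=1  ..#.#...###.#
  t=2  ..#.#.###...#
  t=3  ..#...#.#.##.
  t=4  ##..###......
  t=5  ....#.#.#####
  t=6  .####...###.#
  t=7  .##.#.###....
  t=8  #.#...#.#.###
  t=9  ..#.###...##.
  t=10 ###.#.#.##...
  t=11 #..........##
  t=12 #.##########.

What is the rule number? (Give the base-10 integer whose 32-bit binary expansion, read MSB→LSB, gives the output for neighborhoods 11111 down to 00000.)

2425594031

  [31] ##### => #  t=0,i=10
  [30] ####. => .  t=0,i=11
  [29] ###.# => .  t=0,i=6
  [28] ###.. => #  t=0,i=12
  [27] ##.## => .  t=0,i=7
  [26] ##.#. => .  t=1,i=11
  [25] ##..# => .  t=0,i=0
  [24] ##... => .  t=2,i=9
  [23] #.### => #  t=0,i=4
  [22] #.##. => .  t=3,i=10
  [21] #.#.# => .  t=2,i=4
  [20] #.#.. => #  t=1,i=4
  [19] #..## => .  t=4,i=3
  [18] #..#. => .  t=0,i=1
  [17] #...# => #  t=1,i=6
  [16] #.... => #  t=4,i=8
  [15] .#### => #  t=0,i=9
  [14] .###. => .  t=0,i=5
  [13] .##.# => #  t=7,i=2
  [12] .##.. => .  t=3,i=11
  [11] .#.## => .  t=0,i=3
  [10] .#.#. => .  t=1,i=3
  [9] .#..# => .  t=1,i=0
  [8] .#... => .  t=1,i=5
  [7] ..### => #  t=1,i=8
  [6] ..##. => .  t=4,i=0
  [5] ..#.# => #  t=0,i=2
  [4] ..#.. => .  t=2,i=12
  [3] ...## => #  t=1,i=7
  [2] ...#. => #  t=2,i=11
  [1] ....# => #  t=4,i=11
  [0] ..... => #  t=4,i=9
  bits 10010000100100111010000010101111 = 2425594031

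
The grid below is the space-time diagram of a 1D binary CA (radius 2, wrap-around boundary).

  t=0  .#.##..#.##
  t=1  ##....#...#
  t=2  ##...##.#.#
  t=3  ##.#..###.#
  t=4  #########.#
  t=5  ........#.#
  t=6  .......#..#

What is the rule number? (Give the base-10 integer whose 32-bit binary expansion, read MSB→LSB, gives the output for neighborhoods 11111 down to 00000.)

884892308

  #####|.  b31=0 t=4,i=1
  ####.|.  b30=0 t=4,i=7
  ###.#|#  b29=1 t=3,i=1
  ###..|#  b28=1 t=1,i=1
  ##.##|.  b27=0 t=3,i=9
  ##.#.|#  b26=1 t=0,i=0
  ##..#|.  b25=0 t=0,i=5
  ##...|.  b24=0 t=1,i=2
  #.###|#  b23=1 t=2,i=10
  #.##.|.  b22=0 t=0,i=3
  #.#.#|#  b21=1 t=0,i=1
  #.#..|#  b20=1 t=3,i=3
  #..##|#  b19=1 t=3,i=5
  #..#.|#  b18=1 t=0,i=6
  #...#|#  b17=1 t=1,i=8
  #....|.  b16=0 t=1,i=3
  .####|.  b15=0 t=4,i=0
  .###.|#  b14=1 t=1,i=0
  .##.#|#  b13=1 t=0,i=10
  .##..|.  b12=0 t=0,i=4
  .#.##|.  b11=0 t=0,i=2
  .#.#.|.  b10=0 t=5,i=9
  .#..#|#  b9=1 t=3,i=4
  .#...|.  b8=0 t=1,i=7
  ..###|#  b7=1 t=1,i=10
  ..##.|.  b6=0 t=2,i=5
  ..#.#|.  b5=0 t=0,i=7
  ..#..|#  b4=1 t=1,i=6
  ...##|.  b3=0 t=1,i=9
  ...#.|#  b2=1 t=1,i=5
  ....#|.  b1=0 t=1,i=4
  .....|.  b0=0 t=5,i=2
  bits 00110100101111100110001010010100 = 884892308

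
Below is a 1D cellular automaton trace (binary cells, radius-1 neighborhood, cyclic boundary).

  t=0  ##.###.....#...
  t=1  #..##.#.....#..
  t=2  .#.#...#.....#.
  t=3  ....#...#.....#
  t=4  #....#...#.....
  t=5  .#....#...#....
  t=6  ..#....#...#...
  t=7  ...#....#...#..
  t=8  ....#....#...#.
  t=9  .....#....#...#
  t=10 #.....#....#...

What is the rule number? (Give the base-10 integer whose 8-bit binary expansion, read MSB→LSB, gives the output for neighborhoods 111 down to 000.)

  [7] ### => #  t=0,i=4
  [6] ##. => .  t=0,i=1
  [5] #.# => .  t=0,i=2
  [4] #.. => #  t=0,i=6
  [3] .## => #  t=0,i=0
  [2] .#. => .  t=0,i=11
  [1] ..# => .  t=0,i=10
  [0] ... => .  t=0,i=7
  bits 10011000 = 152

152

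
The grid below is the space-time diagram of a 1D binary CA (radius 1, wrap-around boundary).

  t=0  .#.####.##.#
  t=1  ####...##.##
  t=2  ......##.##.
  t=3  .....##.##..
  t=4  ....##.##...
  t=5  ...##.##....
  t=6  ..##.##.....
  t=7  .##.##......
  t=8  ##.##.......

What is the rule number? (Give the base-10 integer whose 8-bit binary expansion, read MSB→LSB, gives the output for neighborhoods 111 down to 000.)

  [7] ### => .  t=0,i=4
  [6] ##. => .  t=0,i=6
  [5] #.# => #  t=0,i=0
  [4] #.. => .  t=1,i=4
  [3] .## => #  t=0,i=3
  [2] .#. => #  t=0,i=1
  [1] ..# => #  t=1,i=6
  [0] ... => .  t=1,i=5
  bits 00101110 = 46

46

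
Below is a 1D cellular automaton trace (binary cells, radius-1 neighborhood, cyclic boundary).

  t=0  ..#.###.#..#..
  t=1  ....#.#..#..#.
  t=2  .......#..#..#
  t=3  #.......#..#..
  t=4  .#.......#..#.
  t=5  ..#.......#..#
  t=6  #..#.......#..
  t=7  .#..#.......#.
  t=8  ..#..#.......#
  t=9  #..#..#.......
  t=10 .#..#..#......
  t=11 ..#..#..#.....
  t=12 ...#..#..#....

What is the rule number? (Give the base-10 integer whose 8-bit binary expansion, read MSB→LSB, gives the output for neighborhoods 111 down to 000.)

  nb ###: next=.  (t=0,i=5, bit7=0)
  nb ##.: next=#  (t=0,i=6, bit6=1)
  nb #.#: next=.  (t=0,i=3, bit5=0)
  nb #..: next=#  (t=0,i=9, bit4=1)
  nb .##: next=#  (t=0,i=4, bit3=1)
  nb .#.: next=.  (t=0,i=2, bit2=0)
  nb ..#: next=.  (t=0,i=1, bit1=0)
  nb ...: next=.  (t=0,i=0, bit0=0)
  bits 01011000 = 88

88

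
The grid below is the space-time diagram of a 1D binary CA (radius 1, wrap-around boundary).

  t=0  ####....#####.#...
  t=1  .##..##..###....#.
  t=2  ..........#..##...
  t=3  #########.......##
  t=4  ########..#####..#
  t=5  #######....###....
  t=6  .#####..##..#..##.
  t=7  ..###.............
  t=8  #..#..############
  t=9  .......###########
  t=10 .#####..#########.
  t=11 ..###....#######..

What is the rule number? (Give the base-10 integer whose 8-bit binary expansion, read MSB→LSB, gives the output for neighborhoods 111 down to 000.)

129

  nb ###: next=#  (t=0,i=1, bit7=1)
  nb ##.: next=.  (t=0,i=3, bit6=0)
  nb #.#: next=.  (t=0,i=13, bit5=0)
  nb #..: next=.  (t=0,i=4, bit4=0)
  nb .##: next=.  (t=0,i=0, bit3=0)
  nb .#.: next=.  (t=0,i=14, bit2=0)
  nb ..#: next=.  (t=0,i=7, bit1=0)
  nb ...: next=#  (t=0,i=5, bit0=1)
  bits 10000001 = 129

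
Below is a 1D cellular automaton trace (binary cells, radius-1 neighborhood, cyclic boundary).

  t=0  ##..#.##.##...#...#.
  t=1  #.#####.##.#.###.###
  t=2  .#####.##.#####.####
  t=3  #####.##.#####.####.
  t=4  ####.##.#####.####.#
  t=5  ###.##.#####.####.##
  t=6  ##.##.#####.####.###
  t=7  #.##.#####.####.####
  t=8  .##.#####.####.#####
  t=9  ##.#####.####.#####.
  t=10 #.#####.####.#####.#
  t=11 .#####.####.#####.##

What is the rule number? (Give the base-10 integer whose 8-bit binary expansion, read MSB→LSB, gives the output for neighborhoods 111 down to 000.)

  ### -> #   bit 7 = 1  t=1,i=3
  ##. -> .   bit 6 = 0  t=0,i=1
  #.# -> #   bit 5 = 1  t=0,i=5
  #.. -> #   bit 4 = 1  t=0,i=2
  .## -> #   bit 3 = 1  t=0,i=0
  .#. -> #   bit 2 = 1  t=0,i=4
  ..# -> #   bit 1 = 1  t=0,i=3
  ... -> .   bit 0 = 0  t=0,i=12
  bits 10111110 = 190

190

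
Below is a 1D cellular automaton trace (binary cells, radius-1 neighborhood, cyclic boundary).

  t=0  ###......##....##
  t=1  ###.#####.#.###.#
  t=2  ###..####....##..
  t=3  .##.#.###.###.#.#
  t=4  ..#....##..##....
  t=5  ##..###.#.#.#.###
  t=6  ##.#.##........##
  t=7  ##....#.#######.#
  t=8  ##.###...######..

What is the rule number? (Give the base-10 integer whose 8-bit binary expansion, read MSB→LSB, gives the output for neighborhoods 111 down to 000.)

  ###|#  b7=1 t=0,i=0
  ##.|#  b6=1 t=0,i=2
  #.#|.  b5=0 t=1,i=3
  #..|.  b4=0 t=0,i=3
  .##|.  b3=0 t=0,i=9
  .#.|.  b2=0 t=1,i=10
  ..#|#  b1=1 t=0,i=8
  ...|#  b0=1 t=0,i=4
  bits 11000011 = 195

195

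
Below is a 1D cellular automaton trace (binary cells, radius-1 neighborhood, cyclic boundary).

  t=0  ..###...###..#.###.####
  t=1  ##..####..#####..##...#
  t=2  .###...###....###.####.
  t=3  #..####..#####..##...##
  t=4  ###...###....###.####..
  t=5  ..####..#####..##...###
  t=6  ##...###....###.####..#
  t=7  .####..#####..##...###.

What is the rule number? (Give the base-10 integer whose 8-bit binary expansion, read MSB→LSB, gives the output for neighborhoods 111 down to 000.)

  ###|.  b7=0 t=0,i=3
  ##.|#  b6=1 t=0,i=4
  #.#|#  b5=1 t=0,i=14
  #..|#  b4=1 t=0,i=0
  .##|.  b3=0 t=0,i=2
  .#.|#  b2=1 t=0,i=13
  ..#|#  b1=1 t=0,i=1
  ...|#  b0=1 t=0,i=6
  bits 01110111 = 119

119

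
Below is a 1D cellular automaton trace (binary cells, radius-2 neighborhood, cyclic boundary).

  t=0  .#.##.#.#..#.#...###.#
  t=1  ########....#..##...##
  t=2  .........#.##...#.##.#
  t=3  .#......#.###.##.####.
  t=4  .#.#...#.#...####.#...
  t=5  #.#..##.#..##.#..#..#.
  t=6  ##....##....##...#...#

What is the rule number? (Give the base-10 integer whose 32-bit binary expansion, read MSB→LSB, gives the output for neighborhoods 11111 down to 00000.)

  [31] ##### => .  t=1,i=0
  [30] ####. => .  t=1,i=6
  [29] ###.# => .  t=0,i=19
  [28] ###.. => .  t=1,i=7
  [27] ##.## => #  t=3,i=13
  [26] ##.#. => #  t=0,i=5
  [25] ##..# => .  t=3,i=21
  [24] ##... => .  t=1,i=8
  [23] #.### => .  t=3,i=10
  [22] #.##. => #  t=0,i=3
  [21] #.#.# => #  t=0,i=1
  [20] #.#.. => .  t=0,i=8
  [19] #..## => .  t=1,i=14
  [18] #..#. => .  t=0,i=10
  [17] #...# => #  t=0,i=15
  [16] #.... => #  t=1,i=9
  [15] .#### => #  t=1,i=21
  [14] .###. => .  t=0,i=18
  [13] .##.# => #  t=0,i=4
  [12] .##.. => #  t=1,i=16
  [11] .#.## => #  t=0,i=2
  [10] .#.#. => #  t=0,i=0
  [9] .#..# => .  t=0,i=9
  [8] .#... => .  t=0,i=14
  [7] ..### => .  t=0,i=17
  [6] ..##. => .  t=1,i=15
  [5] ..#.# => .  t=0,i=11
  [4] ..#.. => #  t=1,i=12
  [3] ...## => #  t=0,i=16
  [2] ...#. => #  t=1,i=11
  [1] ....# => .  t=1,i=10
  [0] ..... => .  t=2,i=2
  bits 00001100011000111011110000011100 = 207862812

207862812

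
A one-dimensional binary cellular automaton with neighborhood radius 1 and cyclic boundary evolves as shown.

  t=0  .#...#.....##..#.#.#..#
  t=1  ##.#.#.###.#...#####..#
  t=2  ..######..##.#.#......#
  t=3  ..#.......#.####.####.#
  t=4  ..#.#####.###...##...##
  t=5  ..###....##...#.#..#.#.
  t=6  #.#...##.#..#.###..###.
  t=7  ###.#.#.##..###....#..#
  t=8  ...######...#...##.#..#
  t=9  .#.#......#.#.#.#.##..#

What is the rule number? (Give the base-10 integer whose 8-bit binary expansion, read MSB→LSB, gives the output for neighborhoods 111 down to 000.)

45

  ### -> .   bit 7 = 0  t=1,i=0
  ##. -> .   bit 6 = 0  t=0,i=12
  #.# -> #   bit 5 = 1  t=0,i=0
  #.. -> .   bit 4 = 0  t=0,i=2
  .## -> #   bit 3 = 1  t=0,i=11
  .#. -> #   bit 2 = 1  t=0,i=1
  ..# -> .   bit 1 = 0  t=0,i=4
  ... -> #   bit 0 = 1  t=0,i=3
  bits 00101101 = 45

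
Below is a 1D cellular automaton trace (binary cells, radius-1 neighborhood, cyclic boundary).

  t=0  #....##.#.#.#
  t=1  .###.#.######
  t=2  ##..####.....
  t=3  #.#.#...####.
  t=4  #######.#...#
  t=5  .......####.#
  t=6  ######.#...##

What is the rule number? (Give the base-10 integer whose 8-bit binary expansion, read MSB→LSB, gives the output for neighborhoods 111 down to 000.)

61

  ###|.  b7=0 t=1,i=2
  ##.|.  b6=0 t=0,i=0
  #.#|#  b5=1 t=0,i=7
  #..|#  b4=1 t=0,i=1
  .##|#  b3=1 t=0,i=5
  .#.|#  b2=1 t=0,i=8
  ..#|.  b1=0 t=0,i=4
  ...|#  b0=1 t=0,i=2
  bits 00111101 = 61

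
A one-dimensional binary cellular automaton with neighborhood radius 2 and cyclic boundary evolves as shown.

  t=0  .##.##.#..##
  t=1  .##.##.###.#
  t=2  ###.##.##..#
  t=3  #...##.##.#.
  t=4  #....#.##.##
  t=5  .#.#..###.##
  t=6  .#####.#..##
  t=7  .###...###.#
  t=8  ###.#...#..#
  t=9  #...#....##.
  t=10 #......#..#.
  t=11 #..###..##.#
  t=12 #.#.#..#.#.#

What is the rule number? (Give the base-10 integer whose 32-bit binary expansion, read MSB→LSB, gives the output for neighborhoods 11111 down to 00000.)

2180840963

  [31] ##### => #  t=6,i=3
  [30] ####. => .  t=2,i=1
  [29] ###.# => .  t=1,i=9
  [28] ###.. => .  t=4,i=0
  [27] ##.## => .  t=0,i=0
  [26] ##.#. => .  t=0,i=6
  [25] ##..# => .  t=2,i=9
  [24] ##... => #  t=4,i=1
  [23] #.### => #  t=1,i=7
  [22] #.##. => #  t=0,i=1
  [21] #.#.# => #  t=1,i=11
  [20] #.#.. => #  t=0,i=7
  [19] #..## => #  t=0,i=9
  [18] #..#. => #  t=10,i=9
  [17] #...# => .  t=3,i=2
  [16] #.... => .  t=4,i=2
  [15] .#### => #  t=2,i=0
  [14] .###. => #  t=1,i=8
  [13] .##.# => #  t=0,i=2
  [12] .##.. => #  t=2,i=8
  [11] .#.## => #  t=1,i=0
  [10] .#.#. => #  t=3,i=11
  [9] .#..# => #  t=0,i=8
  [8] .#... => .  t=3,i=1
  [7] ..### => .  t=2,i=11
  [6] ..##. => .  t=0,i=10
  [5] ..#.# => .  t=4,i=5
  [4] ..#.. => .  t=8,i=8
  [3] ...## => .  t=3,i=3
  [2] ...#. => .  t=4,i=4
  [1] ....# => #  t=4,i=3
  [0] ..... => #  t=10,i=3
  bits 10000001111111001111111000000011 = 2180840963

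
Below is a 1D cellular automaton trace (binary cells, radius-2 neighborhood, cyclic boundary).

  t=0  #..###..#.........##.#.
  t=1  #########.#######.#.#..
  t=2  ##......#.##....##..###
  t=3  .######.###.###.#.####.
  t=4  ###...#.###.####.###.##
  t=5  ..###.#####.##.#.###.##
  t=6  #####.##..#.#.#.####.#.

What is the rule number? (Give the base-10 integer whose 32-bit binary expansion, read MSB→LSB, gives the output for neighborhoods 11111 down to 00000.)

  #####|.  b31=0 t=1,i=2
  ####.|.  b30=0 t=1,i=7
  ###.#|#  b29=1 t=1,i=8
  ###..|#  b28=1 t=0,i=5
  ##.##|.  b27=0 t=1,i=9
  ##.#.|#  b26=1 t=0,i=20
  ##..#|#  b25=1 t=0,i=6
  ##...|#  b24=1 t=2,i=2
  #.###|#  b23=1 t=1,i=10
  #.##.|#  b22=1 t=2,i=10
  #.#.#|.  b21=0 t=0,i=21
  #.#..|#  b20=1 t=0,i=0
  #..##|#  b19=1 t=0,i=2
  #..#.|#  b18=1 t=0,i=7
  #...#|#  b17=1 t=4,i=4
  #....|#  b16=1 t=0,i=10
  .####|#  b15=1 t=1,i=1
  .###.|#  b14=1 t=0,i=4
  .##.#|.  b13=0 t=0,i=19
  .##..|.  b12=0 t=2,i=11
  .#.##|#  b11=1 t=2,i=9
  .#.#.|.  b10=0 t=0,i=22
  .#..#|#  b9=1 t=0,i=1
  .#...|.  b8=0 t=0,i=9
  ..###|#  b7=1 t=0,i=3
  ..##.|#  b6=1 t=0,i=18
  ..#.#|#  b5=1 t=2,i=8
  ..#..|#  b4=1 t=0,i=8
  ...##|.  b3=0 t=0,i=17
  ...#.|.  b2=0 t=2,i=7
  ....#|#  b1=1 t=0,i=16
  .....|#  b0=1 t=0,i=11
  bits 00110111110111111100101011110011 = 937413363

937413363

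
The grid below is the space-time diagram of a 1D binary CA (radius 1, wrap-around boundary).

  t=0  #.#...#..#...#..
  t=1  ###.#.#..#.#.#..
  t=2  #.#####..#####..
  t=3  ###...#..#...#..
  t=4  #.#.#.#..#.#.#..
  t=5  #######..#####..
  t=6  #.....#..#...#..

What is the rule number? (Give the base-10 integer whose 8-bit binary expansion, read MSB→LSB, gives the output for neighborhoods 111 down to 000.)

109

  nb ###: next=.  (t=1,i=1, bit7=0)
  nb ##.: next=#  (t=1,i=2, bit6=1)
  nb #.#: next=#  (t=0,i=1, bit5=1)
  nb #..: next=.  (t=0,i=3, bit4=0)
  nb .##: next=#  (t=1,i=0, bit3=1)
  nb .#.: next=#  (t=0,i=0, bit2=1)
  nb ..#: next=.  (t=0,i=5, bit1=0)
  nb ...: next=#  (t=0,i=4, bit0=1)
  bits 01101101 = 109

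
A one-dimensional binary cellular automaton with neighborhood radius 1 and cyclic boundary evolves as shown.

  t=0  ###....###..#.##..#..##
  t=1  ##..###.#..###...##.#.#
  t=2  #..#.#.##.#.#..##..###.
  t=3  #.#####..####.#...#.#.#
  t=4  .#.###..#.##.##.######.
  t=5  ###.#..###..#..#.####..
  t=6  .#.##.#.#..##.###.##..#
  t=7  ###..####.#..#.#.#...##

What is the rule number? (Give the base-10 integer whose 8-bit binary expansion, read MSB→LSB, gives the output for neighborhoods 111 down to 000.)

167

  nb ###: next=#  (t=0,i=0, bit7=1)
  nb ##.: next=.  (t=0,i=2, bit6=0)
  nb #.#: next=#  (t=0,i=13, bit5=1)
  nb #..: next=.  (t=0,i=3, bit4=0)
  nb .##: next=.  (t=0,i=7, bit3=0)
  nb .#.: next=#  (t=0,i=12, bit2=1)
  nb ..#: next=#  (t=0,i=6, bit1=1)
  nb ...: next=#  (t=0,i=4, bit0=1)
  bits 10100111 = 167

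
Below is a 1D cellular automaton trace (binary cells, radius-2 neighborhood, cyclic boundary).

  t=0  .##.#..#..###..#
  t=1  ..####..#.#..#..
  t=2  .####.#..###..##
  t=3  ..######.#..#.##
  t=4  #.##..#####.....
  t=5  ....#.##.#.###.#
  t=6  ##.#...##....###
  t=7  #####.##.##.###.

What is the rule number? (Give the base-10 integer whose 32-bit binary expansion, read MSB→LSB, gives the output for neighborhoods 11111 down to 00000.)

1729210317

  nb #####: next=.  (t=3,i=4, bit31=0)
  nb ####.: next=#  (t=1,i=4, bit30=1)
  nb ###.#: next=#  (t=2,i=4, bit29=1)
  nb ###..: next=.  (t=0,i=12, bit28=0)
  nb ##.##: next=.  (t=2,i=0, bit27=0)
  nb ##.#.: next=#  (t=0,i=3, bit26=1)
  nb ##..#: next=#  (t=0,i=13, bit25=1)
  nb ##...: next=#  (t=4,i=11, bit24=1)
  nb #.###: next=.  (t=2,i=1, bit23=0)
  nb #.##.: next=.  (t=0,i=1, bit22=0)
  nb #.#.#: next=.  (t=5,i=9, bit21=0)
  nb #.#..: next=#  (t=0,i=4, bit20=1)
  nb #..##: next=.  (t=0,i=9, bit19=0)
  nb #..#.: next=.  (t=0,i=6, bit18=0)
  nb #...#: next=.  (t=6,i=5, bit17=0)
  nb #....: next=#  (t=1,i=15, bit16=1)
  nb .####: next=#  (t=1,i=3, bit15=1)
  nb .###.: next=.  (t=0,i=11, bit14=0)
  nb .##.#: next=#  (t=0,i=2, bit13=1)
  nb .##..: next=.  (t=3,i=15, bit12=0)
  nb .#.##: next=.  (t=0,i=0, bit11=0)
  nb .#.#.: next=#  (t=1,i=9, bit10=1)
  nb .#..#: next=#  (t=0,i=5, bit9=1)
  nb .#...: next=#  (t=1,i=14, bit8=1)
  nb ..###: next=#  (t=0,i=10, bit7=1)
  nb ..##.: next=#  (t=2,i=14, bit6=1)
  nb ..#.#: next=.  (t=0,i=15, bit5=0)
  nb ..#..: next=.  (t=0,i=7, bit4=0)
  nb ...##: next=#  (t=1,i=1, bit3=1)
  nb ...#.: next=#  (t=4,i=15, bit2=1)
  nb ....#: next=.  (t=1,i=0, bit1=0)
  nb .....: next=#  (t=4,i=13, bit0=1)
  bits 01100111000100011010011111001101 = 1729210317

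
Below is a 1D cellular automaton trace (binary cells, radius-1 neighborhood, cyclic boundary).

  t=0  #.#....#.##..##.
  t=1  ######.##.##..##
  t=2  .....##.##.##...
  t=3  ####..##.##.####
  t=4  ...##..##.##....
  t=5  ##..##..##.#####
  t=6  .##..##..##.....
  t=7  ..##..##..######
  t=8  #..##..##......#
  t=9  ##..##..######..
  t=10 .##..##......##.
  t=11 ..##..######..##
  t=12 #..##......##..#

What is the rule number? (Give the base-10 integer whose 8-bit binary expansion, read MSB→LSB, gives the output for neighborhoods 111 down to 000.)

  ### -> .   bit 7 = 0  t=1,i=0
  ##. -> #   bit 6 = 1  t=0,i=10
  #.# -> #   bit 5 = 1  t=0,i=1
  #.. -> #   bit 4 = 1  t=0,i=3
  .## -> .   bit 3 = 0  t=0,i=9
  .#. -> #   bit 2 = 1  t=0,i=0
  ..# -> .   bit 1 = 0  t=0,i=6
  ... -> #   bit 0 = 1  t=0,i=4
  bits 01110101 = 117

117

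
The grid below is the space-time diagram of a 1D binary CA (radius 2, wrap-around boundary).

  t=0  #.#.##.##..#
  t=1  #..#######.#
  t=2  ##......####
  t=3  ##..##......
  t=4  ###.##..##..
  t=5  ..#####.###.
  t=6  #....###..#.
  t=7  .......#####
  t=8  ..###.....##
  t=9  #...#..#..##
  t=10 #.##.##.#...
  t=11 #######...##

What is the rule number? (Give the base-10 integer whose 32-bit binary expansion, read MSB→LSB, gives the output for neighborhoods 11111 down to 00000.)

2051423845

  #####|.  b31=0 t=1,i=5
  ####.|#  b30=1 t=1,i=8
  ###.#|#  b29=1 t=1,i=9
  ###..|#  b28=1 t=2,i=1
  ##.##|#  b27=1 t=0,i=6
  ##.#.|.  b26=0 t=0,i=1
  ##..#|#  b25=1 t=0,i=9
  ##...|.  b24=0 t=2,i=2
  #.###|.  b23=0 t=5,i=8
  #.##.|#  b22=1 t=0,i=4
  #.#.#|.  b21=0 t=0,i=2
  #.#..|.  b20=0 t=6,i=0
  #..##|.  b19=0 t=0,i=10
  #..#.|#  b18=1 t=6,i=9
  #...#|#  b17=1 t=5,i=0
  #....|.  b16=0 t=2,i=3
  .####|.  b15=0 t=1,i=4
  .###.|.  b14=0 t=4,i=1
  .##.#|#  b13=1 t=0,i=0
  .##..|#  b12=1 t=0,i=8
  .#.##|#  b11=1 t=0,i=3
  .#.#.|#  b10=1 t=6,i=11
  .#..#|#  b9=1 t=9,i=5
  .#...|.  b8=0 t=6,i=1
  ..###|.  b7=0 t=1,i=3
  ..##.|#  b6=1 t=0,i=11
  ..#.#|#  b5=1 t=6,i=10
  ..#..|.  b4=0 t=9,i=4
  ...##|.  b3=0 t=2,i=7
  ...#.|#  b2=1 t=9,i=3
  ....#|.  b1=0 t=2,i=6
  .....|#  b0=1 t=2,i=4
  bits 01111010010001100011111001100101 = 2051423845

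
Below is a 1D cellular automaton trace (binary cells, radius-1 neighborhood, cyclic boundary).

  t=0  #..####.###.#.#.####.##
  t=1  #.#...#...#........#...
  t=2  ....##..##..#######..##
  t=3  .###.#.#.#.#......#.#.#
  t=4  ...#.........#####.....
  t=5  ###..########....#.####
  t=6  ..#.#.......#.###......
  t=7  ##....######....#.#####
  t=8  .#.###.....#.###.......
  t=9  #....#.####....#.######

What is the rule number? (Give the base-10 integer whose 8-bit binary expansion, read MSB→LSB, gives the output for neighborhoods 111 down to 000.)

67

  nb ###: next=.  (t=0,i=4, bit7=0)
  nb ##.: next=#  (t=0,i=0, bit6=1)
  nb #.#: next=.  (t=0,i=7, bit5=0)
  nb #..: next=.  (t=0,i=1, bit4=0)
  nb .##: next=.  (t=0,i=3, bit3=0)
  nb .#.: next=.  (t=0,i=12, bit2=0)
  nb ..#: next=#  (t=0,i=2, bit1=1)
  nb ...: next=#  (t=1,i=4, bit0=1)
  bits 01000011 = 67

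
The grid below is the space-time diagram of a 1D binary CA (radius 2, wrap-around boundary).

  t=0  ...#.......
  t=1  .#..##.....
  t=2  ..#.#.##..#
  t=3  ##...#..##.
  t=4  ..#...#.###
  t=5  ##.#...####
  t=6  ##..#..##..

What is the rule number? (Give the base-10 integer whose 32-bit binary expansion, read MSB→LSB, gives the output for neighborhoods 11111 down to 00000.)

  #####|.  b31=0 t=5,i=9
  ####.|#  b30=1 t=5,i=0
  ###.#|#  b29=1 t=5,i=1
  ###..|#  b28=1 t=4,i=10
  ##.##|#  b27=1 t=3,i=10
  ##.#.|.  b26=0 t=5,i=2
  ##..#|#  b25=1 t=2,i=8
  ##...|#  b24=1 t=1,i=6
  #.###|#  b23=1 t=4,i=8
  #.##.|.  b22=0 t=2,i=6
  #.#.#|.  b21=0 t=2,i=4
  #.#..|.  b20=0 t=5,i=3
  #..##|.  b19=0 t=1,i=3
  #..#.|#  b18=1 t=2,i=1
  #...#|.  b17=0 t=3,i=3
  #....|#  b16=1 t=0,i=5
  .####|#  b15=1 t=5,i=8
  .###.|#  b14=1 t=4,i=9
  .##.#|#  b13=1 t=3,i=9
  .##..|.  b12=0 t=1,i=5
  .#.##|#  b11=1 t=2,i=5
  .#.#.|.  b10=0 t=2,i=3
  .#..#|#  b9=1 t=1,i=2
  .#...|#  b8=1 t=0,i=4
  ..###|#  b7=1 t=5,i=7
  ..##.|#  b6=1 t=1,i=4
  ..#.#|.  b5=0 t=2,i=2
  ..#..|.  b4=0 t=0,i=3
  ...##|.  b3=0 t=5,i=6
  ...#.|.  b2=0 t=0,i=2
  ....#|#  b1=1 t=0,i=1
  .....|.  b0=0 t=0,i=0
  bits 01111011100001011110101111000010 = 2072374210

2072374210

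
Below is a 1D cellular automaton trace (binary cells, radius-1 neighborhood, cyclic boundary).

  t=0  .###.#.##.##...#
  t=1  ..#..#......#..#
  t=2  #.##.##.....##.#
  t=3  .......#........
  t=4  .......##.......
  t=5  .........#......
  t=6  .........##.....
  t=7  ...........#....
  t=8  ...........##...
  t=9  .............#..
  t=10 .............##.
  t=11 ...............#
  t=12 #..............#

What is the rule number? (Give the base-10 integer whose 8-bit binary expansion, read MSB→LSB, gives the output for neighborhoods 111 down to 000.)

  [7] ### => #  t=0,i=2
  [6] ##. => .  t=0,i=3
  [5] #.# => .  t=0,i=0
  [4] #.. => #  t=0,i=12
  [3] .## => .  t=0,i=1
  [2] .#. => #  t=0,i=5
  [1] ..# => .  t=0,i=14
  [0] ... => .  t=0,i=13
  bits 10010100 = 148

148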